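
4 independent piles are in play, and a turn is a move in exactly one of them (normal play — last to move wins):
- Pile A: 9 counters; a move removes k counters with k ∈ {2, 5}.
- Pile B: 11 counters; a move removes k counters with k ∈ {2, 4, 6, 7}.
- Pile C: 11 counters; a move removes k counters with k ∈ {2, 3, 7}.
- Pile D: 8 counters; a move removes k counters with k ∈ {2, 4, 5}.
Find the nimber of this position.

Build the Grundy sequence for pile A with g(k) = mex{g(k−s) : s ∈ {2, 5}, s ≤ k}:
g(0) = mex{} = 0
g(1) = mex{} = 0
g(2) = mex{0} = 1
g(3) = mex{0} = 1
g(4) = mex{1} = 0
g(5) = mex{0,1} = 2
g(6) = mex{0} = 1
g(7) = mex{1,2} = 0
g(8) = mex{1} = 0
g(9) = mex{0} = 1
So g(9) = 1.
Build the Grundy sequence for pile B with g(k) = mex{g(k−s) : s ∈ {2, 4, 6, 7}, s ≤ k}:
k:     0  1  2  3  4  5  6  7  8  9 10 11
g(k):  0  0  1  1  2  2  3  3  4  0  0  1
So g(11) = 1.
For pile C, compute g(0), g(1), … with moves {2, 3, 7}:
k:     0  1  2  3  4  5  6  7  8  9 10 11
g(k):  0  0  1  1  2  0  0  1  1  2  0  0
So g(11) = 0.
Grundy values for pile D (subtraction set {2, 4, 5}):
g(0) = mex{} = 0
g(1) = mex{} = 0
g(2) = mex{0} = 1
g(3) = mex{0} = 1
g(4) = mex{0,1} = 2
g(5) = mex{0,1} = 2
g(6) = mex{0,1,2} = 3
g(7) = mex{1,2} = 0
g(8) = mex{1,2,3} = 0
So g(8) = 0.
The value of a disjunctive sum is the nim-sum of the parts.
Combined value = 1 ⊕ 1 ⊕ 0 ⊕ 0 = 0.

0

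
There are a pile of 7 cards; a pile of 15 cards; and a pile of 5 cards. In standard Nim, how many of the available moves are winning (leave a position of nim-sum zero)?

1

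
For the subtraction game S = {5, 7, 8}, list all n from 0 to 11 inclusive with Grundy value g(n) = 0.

Build the Grundy sequence with g(k) = mex{g(k−s) : s ∈ {5, 7, 8}, s ≤ k}:
g(0) = mex{} = 0
g(1) = mex{} = 0
g(2) = mex{} = 0
g(3) = mex{} = 0
g(4) = mex{} = 0
g(5) = mex{0} = 1
g(6) = mex{0} = 1
g(7) = mex{0} = 1
g(8) = mex{0} = 1
g(9) = mex{0} = 1
g(10) = mex{0,1} = 2
g(11) = mex{0,1} = 2
The P-positions (g = 0) in 0..11 are 0, 1, 2, 3, 4.

0, 1, 2, 3, 4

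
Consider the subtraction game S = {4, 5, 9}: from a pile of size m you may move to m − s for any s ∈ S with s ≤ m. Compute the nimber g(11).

Build the Grundy sequence with g(k) = mex{g(k−s) : s ∈ {4, 5, 9}, s ≤ k}:
g(0) = mex{} = 0
g(1) = mex{} = 0
g(2) = mex{} = 0
g(3) = mex{} = 0
g(4) = mex{0} = 1
g(5) = mex{0} = 1
g(6) = mex{0} = 1
g(7) = mex{0} = 1
g(8) = mex{0,1} = 2
g(9) = mex{0,1} = 2
g(10) = mex{0,1} = 2
g(11) = mex{0,1} = 2
So g(11) = 2.

2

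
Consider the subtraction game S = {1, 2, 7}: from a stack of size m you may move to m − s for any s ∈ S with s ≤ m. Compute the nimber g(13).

1

Compute g(0), g(1), … for moves {1, 2, 7}:
g(0) = mex{} = 0
g(1) = mex{0} = 1
g(2) = mex{0,1} = 2
g(3) = mex{1,2} = 0
g(4) = mex{0,2} = 1
g(5) = mex{0,1} = 2
g(6) = mex{1,2} = 0
g(7) = mex{0,2} = 1
g(8) = mex{0,1} = 2
g(9) = mex{1,2} = 0
g(10) = mex{0,2} = 1
g(11) = mex{0,1} = 2
g(12) = mex{1,2} = 0
g(13) = mex{0,2} = 1
So g(13) = 1.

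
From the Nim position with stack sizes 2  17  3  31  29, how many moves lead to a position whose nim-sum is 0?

3

Compute the nim-sum pairwise:
2 ^ 17 = 19
19 ^ 3 = 16
16 ^ 31 = 15
15 ^ 29 = 18
The overall nim-sum is X = 18. A stack of size p has a winning move iff p XOR X < p (reduce it to p XOR X).
  2: 2 XOR 18 = 16 ≥ 2 — no move.
  17: 17 XOR 18 = 3 < 17 — winning move (to 3).
  3: 3 XOR 18 = 17 ≥ 3 — no move.
  31: 31 XOR 18 = 13 < 31 — winning move (to 13).
  29: 29 XOR 18 = 15 < 29 — winning move (to 15).
That gives 3 winning moves.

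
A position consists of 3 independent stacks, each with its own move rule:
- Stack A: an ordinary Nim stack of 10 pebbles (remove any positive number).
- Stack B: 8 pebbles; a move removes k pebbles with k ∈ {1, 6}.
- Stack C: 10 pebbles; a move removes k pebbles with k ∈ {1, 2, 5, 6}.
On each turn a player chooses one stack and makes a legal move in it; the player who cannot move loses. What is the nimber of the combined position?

11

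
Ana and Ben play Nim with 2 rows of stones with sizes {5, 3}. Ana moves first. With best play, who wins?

Nim-sum: 5 ⊕ 3 = 6.
The nim-sum is 6 ≠ 0, so this is an N-position: the player to move can win; Ana has a winning move.

Ana wins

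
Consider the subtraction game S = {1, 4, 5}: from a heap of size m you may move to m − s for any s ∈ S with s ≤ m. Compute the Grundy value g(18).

0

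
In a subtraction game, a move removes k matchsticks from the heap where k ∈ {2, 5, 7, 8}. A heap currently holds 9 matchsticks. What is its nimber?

Compute g(0), g(1), … for moves {2, 5, 7, 8}:
k:     0  1  2  3  4  5  6  7  8  9
g(k):  0  0  1  1  0  2  1  3  2  2
So g(9) = 2.

2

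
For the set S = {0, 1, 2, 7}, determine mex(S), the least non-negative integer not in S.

The values 0, 1, 2 are all present; 3 is the first non-negative integer missing from the set.

3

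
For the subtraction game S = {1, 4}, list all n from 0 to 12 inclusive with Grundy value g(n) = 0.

Build the Grundy sequence with g(k) = mex{g(k−s) : s ∈ {1, 4}, s ≤ k}:
k:     0  1  2  3  4  5  6  7  8  9 10 11 12
g(k):  0  1  0  1  2  0  1  0  1  2  0  1  0
The P-positions (g = 0) in 0..12 are 0, 2, 5, 7, 10, 12.

0, 2, 5, 7, 10, 12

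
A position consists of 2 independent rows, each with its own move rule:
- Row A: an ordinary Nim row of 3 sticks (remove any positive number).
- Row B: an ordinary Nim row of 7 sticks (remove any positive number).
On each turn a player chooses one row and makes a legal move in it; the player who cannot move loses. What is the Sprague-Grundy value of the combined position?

4

Row A is a plain Nim row of size 3, so its Grundy value is 3.
Row B is a plain Nim row of size 7, so its Grundy value is 7.
The value of a disjunctive sum is the nim-sum of the parts.
Combined value = 3 XOR 7 = 4.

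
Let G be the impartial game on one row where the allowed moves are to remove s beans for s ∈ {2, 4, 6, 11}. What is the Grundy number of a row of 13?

2

Compute g(0), g(1), … for moves {2, 4, 6, 11}:
k:     0  1  2  3  4  5  6  7  8  9 10 11 12 13
g(k):  0  0  1  1  2  2  3  3  0  0  1  1  2  2
So g(13) = 2.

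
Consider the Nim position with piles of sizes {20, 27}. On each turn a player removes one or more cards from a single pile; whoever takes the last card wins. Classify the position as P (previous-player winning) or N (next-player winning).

Nim-sum: 20 ^ 27 = 15.
The nim-sum is 15 ≠ 0, so this is an N-position: the player to move can win.

N-position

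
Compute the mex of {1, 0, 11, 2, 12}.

3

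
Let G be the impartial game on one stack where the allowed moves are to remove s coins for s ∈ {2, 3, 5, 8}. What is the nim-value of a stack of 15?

2

Build the Grundy sequence with g(k) = mex{g(k−s) : s ∈ {2, 3, 5, 8}, s ≤ k}:
k:     0  1  2  3  4  5  6  7  8  9 10 11 12 13 14 15
g(k):  0  0  1  1  2  2  3  0  4  1  3  0  4  1  2  2
So g(15) = 2.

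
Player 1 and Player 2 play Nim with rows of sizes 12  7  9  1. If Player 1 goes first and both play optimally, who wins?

In binary:
  1100  (12)
  0111  (7)
  1001  (9)
  0001  (1)
  ----
  0011  (3)
The nim-sum is 3 ≠ 0, so this is an N-position: the player to move can win; Player 1 has a winning move.

Player 1 wins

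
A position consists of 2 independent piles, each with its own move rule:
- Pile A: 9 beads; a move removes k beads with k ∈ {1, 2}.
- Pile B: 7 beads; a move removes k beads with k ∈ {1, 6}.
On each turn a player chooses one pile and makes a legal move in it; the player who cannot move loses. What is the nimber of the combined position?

For pile A, compute g(0), g(1), … with moves {1, 2}:
g(0) = mex{} = 0
g(1) = mex{0} = 1
g(2) = mex{0,1} = 2
g(3) = mex{1,2} = 0
g(4) = mex{0,2} = 1
g(5) = mex{0,1} = 2
g(6) = mex{1,2} = 0
g(7) = mex{0,2} = 1
g(8) = mex{0,1} = 2
g(9) = mex{1,2} = 0
So g(9) = 0.
For pile B, compute g(0), g(1), … with moves {1, 6}:
k:     0  1  2  3  4  5  6  7
g(k):  0  1  0  1  0  1  2  0
So g(7) = 0.
The value of a disjunctive sum is the nim-sum of the parts.
Combined value = 0 XOR 0 = 0.

0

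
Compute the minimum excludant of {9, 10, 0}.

1

0 is in the set but 1 is not, so the mex is 1.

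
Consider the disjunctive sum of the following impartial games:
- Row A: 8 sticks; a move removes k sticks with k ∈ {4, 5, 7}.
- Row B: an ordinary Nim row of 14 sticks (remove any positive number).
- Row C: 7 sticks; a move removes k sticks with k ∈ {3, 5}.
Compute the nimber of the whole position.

For row A, compute g(0), g(1), … with moves {4, 5, 7}:
k:     0  1  2  3  4  5  6  7  8
g(k):  0  0  0  0  1  1  1  1  2
So g(8) = 2.
Row B is a plain Nim row of size 14, so its Grundy value is 14.
For row C, compute g(0), g(1), … with moves {3, 5}:
g(0) = mex{} = 0
g(1) = mex{} = 0
g(2) = mex{} = 0
g(3) = mex{0} = 1
g(4) = mex{0} = 1
g(5) = mex{0} = 1
g(6) = mex{0,1} = 2
g(7) = mex{0,1} = 2
So g(7) = 2.
The value of a disjunctive sum is the nim-sum of the parts.
Combined value = 2 XOR 14 XOR 2 = 14.

14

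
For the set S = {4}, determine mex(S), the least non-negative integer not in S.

0 is not in the set, so the mex is 0.

0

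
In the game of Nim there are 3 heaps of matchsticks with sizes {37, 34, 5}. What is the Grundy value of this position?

2

Write each in binary and XOR column by column:
  100101  (37)
  100010  (34)
  000101  (5)
  ------
  000010  (2)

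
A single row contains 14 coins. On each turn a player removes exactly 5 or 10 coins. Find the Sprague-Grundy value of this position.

2

Grundy values for subtraction set {5, 10}:
g(0) = mex{} = 0
g(1) = mex{} = 0
g(2) = mex{} = 0
g(3) = mex{} = 0
g(4) = mex{} = 0
g(5) = mex{0} = 1
g(6) = mex{0} = 1
g(7) = mex{0} = 1
g(8) = mex{0} = 1
g(9) = mex{0} = 1
g(10) = mex{0,1} = 2
g(11) = mex{0,1} = 2
g(12) = mex{0,1} = 2
g(13) = mex{0,1} = 2
g(14) = mex{0,1} = 2
So g(14) = 2.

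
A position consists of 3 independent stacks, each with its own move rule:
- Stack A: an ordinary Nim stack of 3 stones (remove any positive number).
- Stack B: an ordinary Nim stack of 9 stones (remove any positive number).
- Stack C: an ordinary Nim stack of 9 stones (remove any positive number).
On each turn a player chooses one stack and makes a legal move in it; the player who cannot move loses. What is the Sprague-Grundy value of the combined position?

Stack A is a plain Nim stack of size 3, so its Grundy value is 3.
Stack B is a plain Nim stack of size 9, so its Grundy value is 9.
Stack C is a plain Nim stack of size 9, so its Grundy value is 9.
By the Sprague-Grundy theorem, the Grundy value of a sum of independent games is the XOR of the component values.
Combined value = 3 ⊕ 9 ⊕ 9 = 3.

3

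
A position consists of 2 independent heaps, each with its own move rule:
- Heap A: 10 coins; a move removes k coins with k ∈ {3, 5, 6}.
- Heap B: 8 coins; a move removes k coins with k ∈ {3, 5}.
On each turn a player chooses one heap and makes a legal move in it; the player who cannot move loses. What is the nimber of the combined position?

0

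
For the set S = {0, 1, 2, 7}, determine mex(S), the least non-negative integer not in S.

3

The values 0, 1, 2 are all present; 3 is the first non-negative integer missing from the set.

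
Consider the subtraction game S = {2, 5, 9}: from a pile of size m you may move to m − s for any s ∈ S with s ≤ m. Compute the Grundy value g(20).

Compute g(0), g(1), … for moves {2, 5, 9}:
k:     0  1  2  3  4  5  6  7  8  9 10 11 12 13 14 15 16 17 18 19 20
g(k):  0  0  1  1  0  2  1  0  0  1  1  0  2  1  0  0  1  1  0  2  1
So g(20) = 1.

1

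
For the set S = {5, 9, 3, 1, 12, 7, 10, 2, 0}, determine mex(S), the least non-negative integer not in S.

The values 0, 1, 2, 3 are all present; 4 is the first non-negative integer missing from the set.

4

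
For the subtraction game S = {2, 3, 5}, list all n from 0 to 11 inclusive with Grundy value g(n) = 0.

Build the Grundy sequence with g(k) = mex{g(k−s) : s ∈ {2, 3, 5}, s ≤ k}:
k:     0  1  2  3  4  5  6  7  8  9 10 11
g(k):  0  0  1  1  2  2  3  0  0  1  1  2
The P-positions (g = 0) in 0..11 are 0, 1, 7, 8.

0, 1, 7, 8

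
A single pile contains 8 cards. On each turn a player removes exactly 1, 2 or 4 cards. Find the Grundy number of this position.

Grundy values for subtraction set {1, 2, 4}:
g(0) = mex{} = 0
g(1) = mex{0} = 1
g(2) = mex{0,1} = 2
g(3) = mex{1,2} = 0
g(4) = mex{0,2} = 1
g(5) = mex{0,1} = 2
g(6) = mex{1,2} = 0
g(7) = mex{0,2} = 1
g(8) = mex{0,1} = 2
So g(8) = 2.

2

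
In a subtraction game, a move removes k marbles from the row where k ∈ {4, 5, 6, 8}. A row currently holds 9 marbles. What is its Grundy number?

Build the Grundy sequence with g(k) = mex{g(k−s) : s ∈ {4, 5, 6, 8}, s ≤ k}:
g(0) = mex{} = 0
g(1) = mex{} = 0
g(2) = mex{} = 0
g(3) = mex{} = 0
g(4) = mex{0} = 1
g(5) = mex{0} = 1
g(6) = mex{0} = 1
g(7) = mex{0} = 1
g(8) = mex{0,1} = 2
g(9) = mex{0,1} = 2
So g(9) = 2.

2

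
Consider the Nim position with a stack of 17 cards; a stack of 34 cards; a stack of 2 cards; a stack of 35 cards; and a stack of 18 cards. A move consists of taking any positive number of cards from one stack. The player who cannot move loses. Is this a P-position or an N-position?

P-position

Nim-sum: 17 ^ 34 ^ 2 ^ 35 ^ 18 = 0.
The nim-sum is 0, so this is a P-position: the player to move is in a losing position under optimal play.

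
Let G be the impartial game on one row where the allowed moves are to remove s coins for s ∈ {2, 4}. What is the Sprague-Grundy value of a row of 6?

Build the Grundy sequence with g(k) = mex{g(k−s) : s ∈ {2, 4}, s ≤ k}:
g(0) = mex{} = 0
g(1) = mex{} = 0
g(2) = mex{0} = 1
g(3) = mex{0} = 1
g(4) = mex{0,1} = 2
g(5) = mex{0,1} = 2
g(6) = mex{1,2} = 0
So g(6) = 0.

0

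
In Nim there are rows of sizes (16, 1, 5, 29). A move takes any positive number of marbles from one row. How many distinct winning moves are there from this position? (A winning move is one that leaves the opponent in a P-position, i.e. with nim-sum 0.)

1

Bitwise XOR of the heap sizes:
  10000  (16)
  00001  (1)
  00101  (5)
  11101  (29)
  -----
  01001  (9)
The overall nim-sum is X = 9. A row of size p has a winning move iff p XOR X < p (reduce it to p XOR X).
  16: 16 XOR 9 = 25 ≥ 16 — no move.
  1: 1 XOR 9 = 8 ≥ 1 — no move.
  5: 5 XOR 9 = 12 ≥ 5 — no move.
  29: 29 XOR 9 = 20 < 29 — winning move (to 20).
That gives 1 winning move.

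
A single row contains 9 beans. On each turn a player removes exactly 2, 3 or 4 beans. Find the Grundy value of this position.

1

Grundy values for subtraction set {2, 3, 4}:
k:     0  1  2  3  4  5  6  7  8  9
g(k):  0  0  1  1  2  2  0  0  1  1
So g(9) = 1.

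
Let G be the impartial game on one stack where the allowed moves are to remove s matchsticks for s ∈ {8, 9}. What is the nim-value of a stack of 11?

1

Grundy values for subtraction set {8, 9}:
k:     0  1  2  3  4  5  6  7  8  9 10 11
g(k):  0  0  0  0  0  0  0  0  1  1  1  1
So g(11) = 1.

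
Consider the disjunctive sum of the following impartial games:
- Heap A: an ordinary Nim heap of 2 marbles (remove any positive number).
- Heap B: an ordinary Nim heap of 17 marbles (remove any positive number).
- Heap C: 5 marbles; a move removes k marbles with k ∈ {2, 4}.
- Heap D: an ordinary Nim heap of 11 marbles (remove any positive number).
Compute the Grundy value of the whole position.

26

Heap A is a plain Nim heap of size 2, so its Grundy value is 2.
Heap B is a plain Nim heap of size 17, so its Grundy value is 17.
Grundy values for heap C (subtraction set {2, 4}):
k:     0  1  2  3  4  5
g(k):  0  0  1  1  2  2
So g(5) = 2.
Heap D is a plain Nim heap of size 11, so its Grundy value is 11.
The value of a disjunctive sum is the nim-sum of the parts.
Combined value = 2 ⊕ 17 ⊕ 2 ⊕ 11 = 26.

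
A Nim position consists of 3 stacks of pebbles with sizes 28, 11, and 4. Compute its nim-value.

19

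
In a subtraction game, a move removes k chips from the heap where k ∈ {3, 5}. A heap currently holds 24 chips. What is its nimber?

0

Grundy values for subtraction set {3, 5}:
k:     0  1  2  3  4  5  6  7  8  9 10 11 12 13 14 15 16 17 18 19 20 21 22 23 24
g(k):  0  0  0  1  1  1  2  2  0  0  0  1  1  1  2  2  0  0  0  1  1  1  2  2  0
So g(24) = 0.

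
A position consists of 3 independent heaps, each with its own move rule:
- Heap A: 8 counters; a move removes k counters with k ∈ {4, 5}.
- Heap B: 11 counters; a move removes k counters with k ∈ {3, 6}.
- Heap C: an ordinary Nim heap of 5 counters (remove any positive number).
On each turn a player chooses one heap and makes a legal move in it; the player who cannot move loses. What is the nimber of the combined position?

7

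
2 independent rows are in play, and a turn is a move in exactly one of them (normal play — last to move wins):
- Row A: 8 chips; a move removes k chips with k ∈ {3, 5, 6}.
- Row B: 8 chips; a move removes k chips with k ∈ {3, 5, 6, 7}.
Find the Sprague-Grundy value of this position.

0

Grundy values for row A (subtraction set {3, 5, 6}):
g(0) = mex{} = 0
g(1) = mex{} = 0
g(2) = mex{} = 0
g(3) = mex{0} = 1
g(4) = mex{0} = 1
g(5) = mex{0} = 1
g(6) = mex{0,1} = 2
g(7) = mex{0,1} = 2
g(8) = mex{0,1} = 2
So g(8) = 2.
For row B, compute g(0), g(1), … with moves {3, 5, 6, 7}:
k:     0  1  2  3  4  5  6  7  8
g(k):  0  0  0  1  1  1  2  2  2
So g(8) = 2.
The value of a disjunctive sum is the nim-sum of the parts.
Combined value = 2 ⊕ 2 = 0.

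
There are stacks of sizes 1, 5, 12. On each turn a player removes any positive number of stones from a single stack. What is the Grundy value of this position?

In binary:
  0001  (1)
  0101  (5)
  1100  (12)
  ----
  1000  (8)

8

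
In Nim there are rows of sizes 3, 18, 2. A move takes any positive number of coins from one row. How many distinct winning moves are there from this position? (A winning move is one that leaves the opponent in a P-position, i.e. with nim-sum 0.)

1

Nim-sum: 3 ^ 18 ^ 2 = 19.
The overall nim-sum is X = 19. A row of size p has a winning move iff p XOR X < p (reduce it to p XOR X).
  3: 3 XOR 19 = 16 ≥ 3 — no move.
  18: 18 XOR 19 = 1 < 18 — winning move (to 1).
  2: 2 XOR 19 = 17 ≥ 2 — no move.
That gives 1 winning move.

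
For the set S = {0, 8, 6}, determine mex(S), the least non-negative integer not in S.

0 is in the set but 1 is not, so the mex is 1.

1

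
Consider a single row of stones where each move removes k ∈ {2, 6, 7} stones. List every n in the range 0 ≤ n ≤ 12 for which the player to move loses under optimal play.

0, 1, 4, 5, 9

Compute g(0), g(1), … for moves {2, 6, 7}:
g(0) = mex{} = 0
g(1) = mex{} = 0
g(2) = mex{0} = 1
g(3) = mex{0} = 1
g(4) = mex{1} = 0
g(5) = mex{1} = 0
g(6) = mex{0} = 1
g(7) = mex{0} = 1
g(8) = mex{0,1} = 2
g(9) = mex{1} = 0
g(10) = mex{0,1,2} = 3
g(11) = mex{0} = 1
g(12) = mex{0,1,3} = 2
The P-positions (g = 0) in 0..12 are 0, 1, 4, 5, 9.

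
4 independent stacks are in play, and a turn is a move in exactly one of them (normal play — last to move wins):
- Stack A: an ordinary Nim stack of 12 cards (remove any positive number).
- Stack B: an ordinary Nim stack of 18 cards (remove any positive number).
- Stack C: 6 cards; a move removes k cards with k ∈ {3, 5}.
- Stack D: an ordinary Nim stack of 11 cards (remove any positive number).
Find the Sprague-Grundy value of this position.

23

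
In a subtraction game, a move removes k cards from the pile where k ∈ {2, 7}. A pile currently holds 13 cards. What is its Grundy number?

0

Build the Grundy sequence with g(k) = mex{g(k−s) : s ∈ {2, 7}, s ≤ k}:
g(0) = mex{} = 0
g(1) = mex{} = 0
g(2) = mex{0} = 1
g(3) = mex{0} = 1
g(4) = mex{1} = 0
g(5) = mex{1} = 0
g(6) = mex{0} = 1
g(7) = mex{0} = 1
g(8) = mex{0,1} = 2
g(9) = mex{1} = 0
g(10) = mex{1,2} = 0
g(11) = mex{0} = 1
g(12) = mex{0} = 1
g(13) = mex{1} = 0
So g(13) = 0.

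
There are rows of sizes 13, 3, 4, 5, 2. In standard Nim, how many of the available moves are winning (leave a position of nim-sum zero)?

1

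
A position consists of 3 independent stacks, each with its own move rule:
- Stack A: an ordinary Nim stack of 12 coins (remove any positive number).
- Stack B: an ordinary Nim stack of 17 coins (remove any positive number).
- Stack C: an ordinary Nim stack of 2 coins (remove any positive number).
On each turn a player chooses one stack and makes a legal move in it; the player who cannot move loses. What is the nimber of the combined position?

31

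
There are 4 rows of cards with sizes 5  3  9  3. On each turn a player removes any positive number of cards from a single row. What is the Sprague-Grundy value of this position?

12

Nim-sum: 5 XOR 3 XOR 9 XOR 3 = 12.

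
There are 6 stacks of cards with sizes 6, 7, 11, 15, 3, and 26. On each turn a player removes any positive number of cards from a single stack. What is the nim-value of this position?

28

Nim-sum: 6 ⊕ 7 ⊕ 11 ⊕ 15 ⊕ 3 ⊕ 26 = 28.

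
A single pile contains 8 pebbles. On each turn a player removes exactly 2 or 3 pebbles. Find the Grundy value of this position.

1

Compute g(0), g(1), … for moves {2, 3}:
k:     0  1  2  3  4  5  6  7  8
g(k):  0  0  1  1  2  0  0  1  1
So g(8) = 1.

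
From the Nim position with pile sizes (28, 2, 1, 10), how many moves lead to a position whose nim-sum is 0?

1

Nim-sum: 28 XOR 2 XOR 1 XOR 10 = 21.
The overall nim-sum is X = 21. A pile of size p has a winning move iff p XOR X < p (reduce it to p XOR X).
  28: 28 XOR 21 = 9 < 28 — winning move (to 9).
  2: 2 XOR 21 = 23 ≥ 2 — no move.
  1: 1 XOR 21 = 20 ≥ 1 — no move.
  10: 10 XOR 21 = 31 ≥ 10 — no move.
That gives 1 winning move.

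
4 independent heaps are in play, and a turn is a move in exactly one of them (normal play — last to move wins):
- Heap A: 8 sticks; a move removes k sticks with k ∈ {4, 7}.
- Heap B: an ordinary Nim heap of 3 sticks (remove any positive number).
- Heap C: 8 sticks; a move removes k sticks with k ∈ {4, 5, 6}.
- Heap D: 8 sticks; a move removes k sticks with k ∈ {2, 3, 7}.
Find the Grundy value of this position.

2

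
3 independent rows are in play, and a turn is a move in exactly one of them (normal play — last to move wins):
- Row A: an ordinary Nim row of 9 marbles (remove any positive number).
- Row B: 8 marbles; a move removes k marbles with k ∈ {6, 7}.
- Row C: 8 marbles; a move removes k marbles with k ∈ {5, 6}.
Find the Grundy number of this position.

9

Row A is a plain Nim row of size 9, so its Grundy value is 9.
Build the Grundy sequence for row B with g(k) = mex{g(k−s) : s ∈ {6, 7}, s ≤ k}:
k:     0  1  2  3  4  5  6  7  8
g(k):  0  0  0  0  0  0  1  1  1
So g(8) = 1.
For row C, compute g(0), g(1), … with moves {5, 6}:
g(0) = mex{} = 0
g(1) = mex{} = 0
g(2) = mex{} = 0
g(3) = mex{} = 0
g(4) = mex{} = 0
g(5) = mex{0} = 1
g(6) = mex{0} = 1
g(7) = mex{0} = 1
g(8) = mex{0} = 1
So g(8) = 1.
By the Sprague-Grundy theorem, the Grundy value of a sum of independent games is the XOR of the component values.
Combined value = 9 ⊕ 1 ⊕ 1 = 9.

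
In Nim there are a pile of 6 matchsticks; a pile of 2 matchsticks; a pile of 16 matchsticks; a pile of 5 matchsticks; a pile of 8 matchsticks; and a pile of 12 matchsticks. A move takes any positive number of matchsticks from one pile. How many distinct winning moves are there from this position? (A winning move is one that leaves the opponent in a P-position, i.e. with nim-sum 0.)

1

Nim-sum: 6 XOR 2 XOR 16 XOR 5 XOR 8 XOR 12 = 21.
The overall nim-sum is X = 21. A pile of size p has a winning move iff p XOR X < p (reduce it to p XOR X).
  6: 6 XOR 21 = 19 ≥ 6 — no move.
  2: 2 XOR 21 = 23 ≥ 2 — no move.
  16: 16 XOR 21 = 5 < 16 — winning move (to 5).
  5: 5 XOR 21 = 16 ≥ 5 — no move.
  8: 8 XOR 21 = 29 ≥ 8 — no move.
  12: 12 XOR 21 = 25 ≥ 12 — no move.
That gives 1 winning move.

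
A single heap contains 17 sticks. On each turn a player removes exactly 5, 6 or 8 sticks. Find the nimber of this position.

0

Build the Grundy sequence with g(k) = mex{g(k−s) : s ∈ {5, 6, 8}, s ≤ k}:
k:     0  1  2  3  4  5  6  7  8  9 10 11 12 13 14 15 16 17
g(k):  0  0  0  0  0  1  1  1  1  1  2  2  2  0  0  0  0  0
So g(17) = 0.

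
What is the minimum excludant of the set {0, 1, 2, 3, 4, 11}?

5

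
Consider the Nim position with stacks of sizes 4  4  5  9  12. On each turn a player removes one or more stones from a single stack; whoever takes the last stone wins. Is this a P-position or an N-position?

Nim-sum: 4 ⊕ 4 ⊕ 5 ⊕ 9 ⊕ 12 = 0.
The nim-sum is 0, so this is a P-position: the player to move is in a losing position under optimal play.

P-position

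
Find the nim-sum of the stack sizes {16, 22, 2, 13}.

Write each in binary and XOR column by column:
  10000  (16)
  10110  (22)
  00010  (2)
  01101  (13)
  -----
  01001  (9)

9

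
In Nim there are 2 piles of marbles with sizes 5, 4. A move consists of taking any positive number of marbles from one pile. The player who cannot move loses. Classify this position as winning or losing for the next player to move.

In binary:
  101  (5)
  100  (4)
  ---
  001  (1)
The nim-sum is 1 ≠ 0, so this is an N-position: the player to move can win.

Winning position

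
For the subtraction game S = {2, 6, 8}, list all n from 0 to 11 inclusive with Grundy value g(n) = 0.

0, 1, 4, 5

Grundy values for subtraction set {2, 6, 8}:
k:     0  1  2  3  4  5  6  7  8  9 10 11
g(k):  0  0  1  1  0  0  1  1  2  2  3  3
The P-positions (g = 0) in 0..11 are 0, 1, 4, 5.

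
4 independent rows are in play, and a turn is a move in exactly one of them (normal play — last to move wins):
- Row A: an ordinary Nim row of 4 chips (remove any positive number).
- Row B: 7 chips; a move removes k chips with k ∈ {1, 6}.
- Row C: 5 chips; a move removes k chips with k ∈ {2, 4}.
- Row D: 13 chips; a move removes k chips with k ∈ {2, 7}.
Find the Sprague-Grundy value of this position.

Row A is a plain Nim row of size 4, so its Grundy value is 4.
For row B, compute g(0), g(1), … with moves {1, 6}:
k:     0  1  2  3  4  5  6  7
g(k):  0  1  0  1  0  1  2  0
So g(7) = 0.
Grundy values for row C (subtraction set {2, 4}):
k:     0  1  2  3  4  5
g(k):  0  0  1  1  2  2
So g(5) = 2.
Grundy values for row D (subtraction set {2, 7}):
g(0) = mex{} = 0
g(1) = mex{} = 0
g(2) = mex{0} = 1
g(3) = mex{0} = 1
g(4) = mex{1} = 0
g(5) = mex{1} = 0
g(6) = mex{0} = 1
g(7) = mex{0} = 1
g(8) = mex{0,1} = 2
g(9) = mex{1} = 0
g(10) = mex{1,2} = 0
g(11) = mex{0} = 1
g(12) = mex{0} = 1
g(13) = mex{1} = 0
So g(13) = 0.
By the Sprague-Grundy theorem, the Grundy value of a sum of independent games is the XOR of the component values.
Combined value = 4 XOR 0 XOR 2 XOR 0 = 6.

6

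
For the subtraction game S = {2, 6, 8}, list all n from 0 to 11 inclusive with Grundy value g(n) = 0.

0, 1, 4, 5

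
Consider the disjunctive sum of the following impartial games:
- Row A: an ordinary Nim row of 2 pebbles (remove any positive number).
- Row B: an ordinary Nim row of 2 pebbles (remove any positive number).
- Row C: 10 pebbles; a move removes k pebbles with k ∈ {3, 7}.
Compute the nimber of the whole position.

0

Row A is a plain Nim row of size 2, so its Grundy value is 2.
Row B is a plain Nim row of size 2, so its Grundy value is 2.
For row C, compute g(0), g(1), … with moves {3, 7}:
g(0) = mex{} = 0
g(1) = mex{} = 0
g(2) = mex{} = 0
g(3) = mex{0} = 1
g(4) = mex{0} = 1
g(5) = mex{0} = 1
g(6) = mex{1} = 0
g(7) = mex{0,1} = 2
g(8) = mex{0,1} = 2
g(9) = mex{0} = 1
g(10) = mex{1,2} = 0
So g(10) = 0.
By the Sprague-Grundy theorem, the Grundy value of a sum of independent games is the XOR of the component values.
Combined value = 2 ⊕ 2 ⊕ 0 = 0.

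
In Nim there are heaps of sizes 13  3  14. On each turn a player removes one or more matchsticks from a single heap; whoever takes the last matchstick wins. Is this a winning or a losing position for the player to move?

Losing position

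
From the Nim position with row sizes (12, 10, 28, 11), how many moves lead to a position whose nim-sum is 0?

Nim-sum: 12 ⊕ 10 ⊕ 28 ⊕ 11 = 17.
The overall nim-sum is X = 17. A row of size p has a winning move iff p XOR X < p (reduce it to p XOR X).
  12: 12 XOR 17 = 29 ≥ 12 — no move.
  10: 10 XOR 17 = 27 ≥ 10 — no move.
  28: 28 XOR 17 = 13 < 28 — winning move (to 13).
  11: 11 XOR 17 = 26 ≥ 11 — no move.
That gives 1 winning move.

1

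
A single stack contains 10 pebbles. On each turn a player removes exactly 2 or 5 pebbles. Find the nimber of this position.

Build the Grundy sequence with g(k) = mex{g(k−s) : s ∈ {2, 5}, s ≤ k}:
g(0) = mex{} = 0
g(1) = mex{} = 0
g(2) = mex{0} = 1
g(3) = mex{0} = 1
g(4) = mex{1} = 0
g(5) = mex{0,1} = 2
g(6) = mex{0} = 1
g(7) = mex{1,2} = 0
g(8) = mex{1} = 0
g(9) = mex{0} = 1
g(10) = mex{0,2} = 1
So g(10) = 1.

1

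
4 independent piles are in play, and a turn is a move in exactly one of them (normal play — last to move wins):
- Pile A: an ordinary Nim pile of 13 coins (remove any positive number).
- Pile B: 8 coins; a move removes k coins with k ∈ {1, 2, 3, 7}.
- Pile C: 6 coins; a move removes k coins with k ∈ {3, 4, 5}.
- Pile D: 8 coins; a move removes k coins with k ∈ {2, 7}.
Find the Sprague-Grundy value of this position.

13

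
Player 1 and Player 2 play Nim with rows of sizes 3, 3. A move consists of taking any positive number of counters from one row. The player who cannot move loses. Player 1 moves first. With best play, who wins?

Player 2 wins

Nim-sum: 3 ⊕ 3 = 0.
The nim-sum is 0, so this is a P-position: the player to move is in a losing position under optimal play; Player 1 is about to move from it and so loses — Player 2 wins.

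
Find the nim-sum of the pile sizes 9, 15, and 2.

Compute the nim-sum pairwise:
9 ⊕ 15 = 6
6 ⊕ 2 = 4

4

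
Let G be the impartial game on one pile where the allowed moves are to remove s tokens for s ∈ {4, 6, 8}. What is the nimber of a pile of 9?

Build the Grundy sequence with g(k) = mex{g(k−s) : s ∈ {4, 6, 8}, s ≤ k}:
k:     0  1  2  3  4  5  6  7  8  9
g(k):  0  0  0  0  1  1  1  1  2  2
So g(9) = 2.

2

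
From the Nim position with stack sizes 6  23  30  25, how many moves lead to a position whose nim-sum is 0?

3

In binary:
  00110  (6)
  10111  (23)
  11110  (30)
  11001  (25)
  -----
  10110  (22)
The overall nim-sum is X = 22. A stack of size p has a winning move iff p XOR X < p (reduce it to p XOR X).
  6: 6 XOR 22 = 16 ≥ 6 — no move.
  23: 23 XOR 22 = 1 < 23 — winning move (to 1).
  30: 30 XOR 22 = 8 < 30 — winning move (to 8).
  25: 25 XOR 22 = 15 < 25 — winning move (to 15).
That gives 3 winning moves.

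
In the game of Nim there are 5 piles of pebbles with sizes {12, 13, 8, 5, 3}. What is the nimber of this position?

Compute the nim-sum pairwise:
12 ⊕ 13 = 1
1 ⊕ 8 = 9
9 ⊕ 5 = 12
12 ⊕ 3 = 15

15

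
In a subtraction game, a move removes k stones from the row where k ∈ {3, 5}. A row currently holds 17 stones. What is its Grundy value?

Build the Grundy sequence with g(k) = mex{g(k−s) : s ∈ {3, 5}, s ≤ k}:
k:     0  1  2  3  4  5  6  7  8  9 10 11 12 13 14 15 16 17
g(k):  0  0  0  1  1  1  2  2  0  0  0  1  1  1  2  2  0  0
So g(17) = 0.

0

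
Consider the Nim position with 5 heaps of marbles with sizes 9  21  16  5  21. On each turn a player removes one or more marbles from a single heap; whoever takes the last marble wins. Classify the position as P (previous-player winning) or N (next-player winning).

N-position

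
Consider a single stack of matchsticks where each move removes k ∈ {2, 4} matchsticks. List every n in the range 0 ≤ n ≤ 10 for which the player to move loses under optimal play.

0, 1, 6, 7

Compute g(0), g(1), … for moves {2, 4}:
k:     0  1  2  3  4  5  6  7  8  9 10
g(k):  0  0  1  1  2  2  0  0  1  1  2
The P-positions (g = 0) in 0..10 are 0, 1, 6, 7.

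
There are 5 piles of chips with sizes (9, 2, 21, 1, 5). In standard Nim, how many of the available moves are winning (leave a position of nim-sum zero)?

1

Compute the nim-sum pairwise:
9 ⊕ 2 = 11
11 ⊕ 21 = 30
30 ⊕ 1 = 31
31 ⊕ 5 = 26
The overall nim-sum is X = 26. A pile of size p has a winning move iff p XOR X < p (reduce it to p XOR X).
  9: 9 XOR 26 = 19 ≥ 9 — no move.
  2: 2 XOR 26 = 24 ≥ 2 — no move.
  21: 21 XOR 26 = 15 < 21 — winning move (to 15).
  1: 1 XOR 26 = 27 ≥ 1 — no move.
  5: 5 XOR 26 = 31 ≥ 5 — no move.
That gives 1 winning move.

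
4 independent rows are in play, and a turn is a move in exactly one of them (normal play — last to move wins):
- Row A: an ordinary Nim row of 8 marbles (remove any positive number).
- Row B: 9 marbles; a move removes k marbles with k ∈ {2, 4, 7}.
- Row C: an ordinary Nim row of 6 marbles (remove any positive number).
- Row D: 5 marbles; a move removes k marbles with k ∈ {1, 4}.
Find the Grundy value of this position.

14

Row A is a plain Nim row of size 8, so its Grundy value is 8.
For row B, compute g(0), g(1), … with moves {2, 4, 7}:
g(0) = mex{} = 0
g(1) = mex{} = 0
g(2) = mex{0} = 1
g(3) = mex{0} = 1
g(4) = mex{0,1} = 2
g(5) = mex{0,1} = 2
g(6) = mex{1,2} = 0
g(7) = mex{0,1,2} = 3
g(8) = mex{0,2} = 1
g(9) = mex{1,2,3} = 0
So g(9) = 0.
Row C is a plain Nim row of size 6, so its Grundy value is 6.
Grundy values for row D (subtraction set {1, 4}):
k:     0  1  2  3  4  5
g(k):  0  1  0  1  2  0
So g(5) = 0.
By the Sprague-Grundy theorem, the Grundy value of a sum of independent games is the XOR of the component values.
Combined value = 8 ⊕ 0 ⊕ 6 ⊕ 0 = 14.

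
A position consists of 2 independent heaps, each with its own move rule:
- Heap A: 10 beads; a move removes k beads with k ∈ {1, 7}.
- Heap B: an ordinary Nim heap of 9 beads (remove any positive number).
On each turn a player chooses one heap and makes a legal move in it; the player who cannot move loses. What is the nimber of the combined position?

9

Build the Grundy sequence for heap A with g(k) = mex{g(k−s) : s ∈ {1, 7}, s ≤ k}:
g(0) = mex{} = 0
g(1) = mex{0} = 1
g(2) = mex{1} = 0
g(3) = mex{0} = 1
g(4) = mex{1} = 0
g(5) = mex{0} = 1
g(6) = mex{1} = 0
g(7) = mex{0} = 1
g(8) = mex{1} = 0
g(9) = mex{0} = 1
g(10) = mex{1} = 0
So g(10) = 0.
Heap B is a plain Nim heap of size 9, so its Grundy value is 9.
The value of a disjunctive sum is the nim-sum of the parts.
Combined value = 0 XOR 9 = 9.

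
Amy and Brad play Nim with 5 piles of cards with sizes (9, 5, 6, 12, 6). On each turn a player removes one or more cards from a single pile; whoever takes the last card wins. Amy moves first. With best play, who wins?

Brad wins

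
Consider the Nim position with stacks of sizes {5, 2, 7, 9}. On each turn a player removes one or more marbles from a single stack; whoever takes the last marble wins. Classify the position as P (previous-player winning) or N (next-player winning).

Nim-sum: 5 XOR 2 XOR 7 XOR 9 = 9.
The nim-sum is 9 ≠ 0, so this is an N-position: the player to move can win.

N-position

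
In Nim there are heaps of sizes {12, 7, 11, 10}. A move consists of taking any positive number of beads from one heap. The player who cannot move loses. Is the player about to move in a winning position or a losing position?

Winning position

Bitwise XOR of the heap sizes:
  1100  (12)
  0111  (7)
  1011  (11)
  1010  (10)
  ----
  1010  (10)
The nim-sum is 10 ≠ 0, so this is an N-position: the player to move can win.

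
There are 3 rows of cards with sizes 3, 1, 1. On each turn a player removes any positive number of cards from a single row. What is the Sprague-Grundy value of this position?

Compute the nim-sum pairwise:
3 ⊕ 1 = 2
2 ⊕ 1 = 3

3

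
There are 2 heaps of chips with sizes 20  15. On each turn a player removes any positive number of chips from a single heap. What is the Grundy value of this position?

In binary:
  10100  (20)
  01111  (15)
  -----
  11011  (27)

27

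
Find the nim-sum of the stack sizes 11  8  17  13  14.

Nim-sum: 11 ⊕ 8 ⊕ 17 ⊕ 13 ⊕ 14 = 17.

17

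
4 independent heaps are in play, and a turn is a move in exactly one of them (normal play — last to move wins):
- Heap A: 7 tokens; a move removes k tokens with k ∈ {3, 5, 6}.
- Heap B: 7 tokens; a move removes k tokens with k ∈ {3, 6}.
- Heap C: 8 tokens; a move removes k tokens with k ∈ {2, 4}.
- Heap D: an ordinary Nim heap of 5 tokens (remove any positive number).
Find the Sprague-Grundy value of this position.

4

Build the Grundy sequence for heap A with g(k) = mex{g(k−s) : s ∈ {3, 5, 6}, s ≤ k}:
k:     0  1  2  3  4  5  6  7
g(k):  0  0  0  1  1  1  2  2
So g(7) = 2.
Build the Grundy sequence for heap B with g(k) = mex{g(k−s) : s ∈ {3, 6}, s ≤ k}:
k:     0  1  2  3  4  5  6  7
g(k):  0  0  0  1  1  1  2  2
So g(7) = 2.
Grundy values for heap C (subtraction set {2, 4}):
k:     0  1  2  3  4  5  6  7  8
g(k):  0  0  1  1  2  2  0  0  1
So g(8) = 1.
Heap D is a plain Nim heap of size 5, so its Grundy value is 5.
By the Sprague-Grundy theorem, the Grundy value of a sum of independent games is the XOR of the component values.
Combined value = 2 ⊕ 2 ⊕ 1 ⊕ 5 = 4.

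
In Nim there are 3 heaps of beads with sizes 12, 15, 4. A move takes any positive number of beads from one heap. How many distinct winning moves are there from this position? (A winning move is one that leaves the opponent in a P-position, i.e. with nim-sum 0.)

3

Nim-sum: 12 XOR 15 XOR 4 = 7.
The overall nim-sum is X = 7. A heap of size p has a winning move iff p XOR X < p (reduce it to p XOR X).
  12: 12 XOR 7 = 11 < 12 — winning move (to 11).
  15: 15 XOR 7 = 8 < 15 — winning move (to 8).
  4: 4 XOR 7 = 3 < 4 — winning move (to 3).
That gives 3 winning moves.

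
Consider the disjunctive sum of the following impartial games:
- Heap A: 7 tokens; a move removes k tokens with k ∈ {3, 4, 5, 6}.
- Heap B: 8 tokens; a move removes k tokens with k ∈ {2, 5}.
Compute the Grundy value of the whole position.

Grundy values for heap A (subtraction set {3, 4, 5, 6}):
g(0) = mex{} = 0
g(1) = mex{} = 0
g(2) = mex{} = 0
g(3) = mex{0} = 1
g(4) = mex{0} = 1
g(5) = mex{0} = 1
g(6) = mex{0,1} = 2
g(7) = mex{0,1} = 2
So g(7) = 2.
Grundy values for heap B (subtraction set {2, 5}):
g(0) = mex{} = 0
g(1) = mex{} = 0
g(2) = mex{0} = 1
g(3) = mex{0} = 1
g(4) = mex{1} = 0
g(5) = mex{0,1} = 2
g(6) = mex{0} = 1
g(7) = mex{1,2} = 0
g(8) = mex{1} = 0
So g(8) = 0.
By the Sprague-Grundy theorem, the Grundy value of a sum of independent games is the XOR of the component values.
Combined value = 2 XOR 0 = 2.

2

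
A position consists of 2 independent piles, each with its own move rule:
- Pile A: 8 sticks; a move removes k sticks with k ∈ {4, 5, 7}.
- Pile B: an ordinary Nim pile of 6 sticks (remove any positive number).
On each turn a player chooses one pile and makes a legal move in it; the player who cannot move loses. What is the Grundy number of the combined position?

4

For pile A, compute g(0), g(1), … with moves {4, 5, 7}:
g(0) = mex{} = 0
g(1) = mex{} = 0
g(2) = mex{} = 0
g(3) = mex{} = 0
g(4) = mex{0} = 1
g(5) = mex{0} = 1
g(6) = mex{0} = 1
g(7) = mex{0} = 1
g(8) = mex{0,1} = 2
So g(8) = 2.
Pile B is a plain Nim pile of size 6, so its Grundy value is 6.
By the Sprague-Grundy theorem, the Grundy value of a sum of independent games is the XOR of the component values.
Combined value = 2 XOR 6 = 4.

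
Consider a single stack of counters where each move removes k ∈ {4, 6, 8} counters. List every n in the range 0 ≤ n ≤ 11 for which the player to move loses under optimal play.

0, 1, 2, 3

Build the Grundy sequence with g(k) = mex{g(k−s) : s ∈ {4, 6, 8}, s ≤ k}:
k:     0  1  2  3  4  5  6  7  8  9 10 11
g(k):  0  0  0  0  1  1  1  1  2  2  2  2
The P-positions (g = 0) in 0..11 are 0, 1, 2, 3.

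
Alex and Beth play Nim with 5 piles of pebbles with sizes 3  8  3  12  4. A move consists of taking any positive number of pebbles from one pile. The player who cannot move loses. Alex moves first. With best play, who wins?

Beth wins

Nim-sum: 3 XOR 8 XOR 3 XOR 12 XOR 4 = 0.
The nim-sum is 0, so this is a P-position: the player to move is in a losing position under optimal play; Alex is about to move from it and so loses — Beth wins.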